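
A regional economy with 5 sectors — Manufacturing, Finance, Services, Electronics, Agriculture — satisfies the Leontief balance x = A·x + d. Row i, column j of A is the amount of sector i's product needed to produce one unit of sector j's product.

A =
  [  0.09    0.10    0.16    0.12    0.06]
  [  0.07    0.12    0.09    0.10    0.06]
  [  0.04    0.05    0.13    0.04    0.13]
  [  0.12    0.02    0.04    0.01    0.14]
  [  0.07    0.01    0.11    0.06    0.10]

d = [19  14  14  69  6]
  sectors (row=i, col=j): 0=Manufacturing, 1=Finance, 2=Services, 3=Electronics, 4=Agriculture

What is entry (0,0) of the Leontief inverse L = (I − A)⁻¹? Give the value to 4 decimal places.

L[0,0] = 1.1565

Form M = I − A:
  [  0.91   -0.10   -0.16   -0.12   -0.06]
  [ -0.07    0.88   -0.09   -0.10   -0.06]
  [ -0.04   -0.05    0.87   -0.04   -0.13]
  [ -0.12   -0.02   -0.04    0.99   -0.14]
  [ -0.07   -0.01   -0.11   -0.06    0.90]
Leontief inverse L = M⁻¹:
  [  1.1565    0.1516    0.2556    0.1750    0.1513]
  [  0.1268    1.1652    0.1675    0.1479    0.1333]
  [  0.0847    0.0820    1.2020    0.0791    0.1970]
  [  0.1621    0.0506    0.1078    1.0509    0.1932]
  [  0.1125    0.0381    0.1758    0.0950    1.1613]
Total output x = L · d:
  x_0 = 1.1565·19 + 0.1516·14 + 0.2556·14 + 0.1750·69 + 0.1513·6 = 40.6577
  x_1 = 0.1268·19 + 1.1652·14 + 0.1675·14 + 0.1479·69 + 0.1333·6 = 32.0710
  x_2 = 0.0847·19 + 0.0820·14 + 1.2020·14 + 0.0791·69 + 0.1970·6 = 26.2228
  x_3 = 0.1621·19 + 0.0506·14 + 0.1078·14 + 1.0509·69 + 0.1932·6 = 78.9707
  x_4 = 0.1125·19 + 0.0381·14 + 0.1758·14 + 0.0950·69 + 1.1613·6 = 18.6550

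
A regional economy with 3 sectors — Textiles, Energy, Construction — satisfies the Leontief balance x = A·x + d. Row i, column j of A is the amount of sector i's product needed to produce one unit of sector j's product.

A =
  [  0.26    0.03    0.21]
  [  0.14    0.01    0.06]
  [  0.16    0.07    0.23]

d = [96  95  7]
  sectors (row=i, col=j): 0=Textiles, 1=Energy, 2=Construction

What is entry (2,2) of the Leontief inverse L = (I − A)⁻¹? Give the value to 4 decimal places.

L[2,2] = 1.3950

Form M = I − A:
  [  0.74   -0.03   -0.21]
  [ -0.14    0.99   -0.06]
  [ -0.16   -0.07    0.77]
Leontief inverse L = M⁻¹:
  [  1.4519    0.0724    0.4016]
  [  0.2248    1.0269    0.1413]
  [  0.3221    0.1084    1.3950]
Total output x = L · d:
  x_0 = 1.4519·96 + 0.0724·95 + 0.4016·7 = 149.0692
  x_1 = 0.2248·96 + 1.0269·95 + 0.1413·7 = 120.1302
  x_2 = 0.3221·96 + 0.1084·95 + 1.3950·7 = 50.9873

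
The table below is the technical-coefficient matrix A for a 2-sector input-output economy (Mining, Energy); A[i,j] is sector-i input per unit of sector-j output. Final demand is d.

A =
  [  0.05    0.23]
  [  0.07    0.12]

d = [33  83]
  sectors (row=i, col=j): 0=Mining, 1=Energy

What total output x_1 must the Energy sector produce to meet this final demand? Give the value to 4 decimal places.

Form M = I − A:
  [  0.95   -0.23]
  [ -0.07    0.88]
Leontief inverse L = M⁻¹:
  [  1.0733    0.2805]
  [  0.0854    1.1587]
Total output x = L · d:
  x_0 = 1.0733·33 + 0.2805·83 = 58.7023
  x_1 = 0.0854·33 + 1.1587·83 = 98.9877

98.9877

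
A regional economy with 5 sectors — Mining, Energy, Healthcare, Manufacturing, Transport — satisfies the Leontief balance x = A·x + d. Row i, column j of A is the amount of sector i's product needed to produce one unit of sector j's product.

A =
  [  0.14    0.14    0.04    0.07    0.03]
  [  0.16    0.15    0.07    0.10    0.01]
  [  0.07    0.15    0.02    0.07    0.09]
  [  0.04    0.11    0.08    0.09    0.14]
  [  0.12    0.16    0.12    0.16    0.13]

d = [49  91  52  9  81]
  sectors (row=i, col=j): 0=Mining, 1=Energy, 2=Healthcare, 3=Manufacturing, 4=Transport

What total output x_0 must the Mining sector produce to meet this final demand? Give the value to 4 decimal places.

Form M = I − A:
  [  0.86   -0.14   -0.04   -0.07   -0.03]
  [ -0.16    0.85   -0.07   -0.10   -0.01]
  [ -0.07   -0.15    0.98   -0.07   -0.09]
  [ -0.04   -0.11   -0.08    0.91   -0.14]
  [ -0.12   -0.16   -0.12   -0.16    0.87]
Leontief inverse L = M⁻¹:
  [  1.2346    0.2523    0.0896    0.1433    0.0778]
  [  0.2657    1.2783    0.1251    0.1822    0.0661]
  [  0.1636    0.2632    1.0757    0.1496    0.1440]
  [  0.1420    0.2427    0.1460    1.1853    0.2135]
  [  0.2678    0.3509    0.2106    0.2919    1.2314]
Total output x = L · d:
  x_0 = 1.2346·49 + 0.2523·91 + 0.0896·52 + 0.1433·9 + 0.0778·81 = 95.7084
  x_1 = 0.2657·49 + 1.2783·91 + 0.1251·52 + 0.1822·9 + 0.0661·81 = 142.8493
  x_2 = 0.1636·49 + 0.2632·91 + 1.0757·52 + 0.1496·9 + 0.1440·81 = 100.9215
  x_3 = 0.1420·49 + 0.2427·91 + 0.1460·52 + 1.1853·9 + 0.2135·81 = 64.6025
  x_4 = 0.2678·49 + 0.3509·91 + 0.2106·52 + 0.2919·9 + 1.2314·81 = 158.3769

95.7084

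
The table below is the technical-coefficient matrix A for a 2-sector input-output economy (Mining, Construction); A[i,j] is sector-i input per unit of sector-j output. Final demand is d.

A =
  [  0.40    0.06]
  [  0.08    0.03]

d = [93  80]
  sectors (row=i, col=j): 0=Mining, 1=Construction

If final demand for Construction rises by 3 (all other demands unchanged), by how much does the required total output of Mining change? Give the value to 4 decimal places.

Form M = I − A:
  [  0.60   -0.06]
  [ -0.08    0.97]
Leontief inverse L = M⁻¹:
  [  1.6805    0.1040]
  [  0.1386    1.0395]
Total output x = L · d:
  x_0 = 1.6805·93 + 0.1040·80 = 164.6050
  x_1 = 0.1386·93 + 1.0395·80 = 96.0499
Δx_0 = L[0,1] · Δd_1 = 0.1040 · 3 = 0.3119

0.3119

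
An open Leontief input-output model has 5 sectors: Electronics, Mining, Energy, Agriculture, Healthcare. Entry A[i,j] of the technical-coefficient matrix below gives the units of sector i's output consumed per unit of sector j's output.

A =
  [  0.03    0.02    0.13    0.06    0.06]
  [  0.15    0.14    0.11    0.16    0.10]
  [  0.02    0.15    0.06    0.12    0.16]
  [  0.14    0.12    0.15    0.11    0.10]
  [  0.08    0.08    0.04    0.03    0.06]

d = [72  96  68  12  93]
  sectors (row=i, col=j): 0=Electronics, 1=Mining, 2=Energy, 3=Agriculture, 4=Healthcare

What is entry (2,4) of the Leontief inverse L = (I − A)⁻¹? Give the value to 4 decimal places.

L[2,4] = 0.2550

Form M = I − A:
  [  0.97   -0.02   -0.13   -0.06   -0.06]
  [ -0.15    0.86   -0.11   -0.16   -0.10]
  [ -0.02   -0.15    0.94   -0.12   -0.16]
  [ -0.14   -0.12   -0.15    0.89   -0.10]
  [ -0.08   -0.08   -0.04   -0.03    0.94]
Leontief inverse L = M⁻¹:
  [  1.0745    0.0842    0.1821    0.1162    0.1209]
  [  0.2613    1.2714    0.2401    0.2861    0.2232]
  [  0.1164    0.2586    1.1560    0.2188    0.2550]
  [  0.2380    0.2433    0.2664    1.2266    0.2169]
  [  0.1262    0.1341    0.0936    0.0827    1.1109]
Total output x = L · d:
  x_0 = 1.0745·72 + 0.0842·96 + 0.1821·68 + 0.1162·12 + 0.1209·93 = 110.4695
  x_1 = 0.2613·72 + 1.2714·96 + 0.2401·68 + 0.2861·12 + 0.2232·93 = 181.3850
  x_2 = 0.1164·72 + 0.2586·96 + 1.1560·68 + 0.2188·12 + 0.2550·93 = 138.1485
  x_3 = 0.2380·72 + 0.2433·96 + 0.2664·68 + 1.2266·12 + 0.2169·93 = 93.5033
  x_4 = 0.1262·72 + 0.1341·96 + 0.0936·68 + 0.0827·12 + 1.1109·93 = 132.6377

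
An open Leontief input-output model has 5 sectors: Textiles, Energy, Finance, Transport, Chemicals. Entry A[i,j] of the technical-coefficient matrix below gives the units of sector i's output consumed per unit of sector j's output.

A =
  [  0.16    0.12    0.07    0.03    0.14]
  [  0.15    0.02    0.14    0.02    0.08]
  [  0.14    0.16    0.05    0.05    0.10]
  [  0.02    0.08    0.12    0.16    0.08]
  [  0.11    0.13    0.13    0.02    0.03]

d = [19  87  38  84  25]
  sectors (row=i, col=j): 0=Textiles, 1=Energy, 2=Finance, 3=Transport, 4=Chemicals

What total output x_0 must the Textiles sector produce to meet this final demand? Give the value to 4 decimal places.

61.3027

Form M = I − A:
  [  0.84   -0.12   -0.07   -0.03   -0.14]
  [ -0.15    0.98   -0.14   -0.02   -0.08]
  [ -0.14   -0.16    0.95   -0.05   -0.10]
  [ -0.02   -0.08   -0.12    0.84   -0.08]
  [ -0.11   -0.13   -0.13   -0.02    0.97]
Leontief inverse L = M⁻¹:
  [  1.2890    0.2206    0.1670    0.0666    0.2269]
  [  0.2548    1.1106    0.2101    0.0517    0.1543]
  [  0.2617    0.2505    1.1451    0.0878    0.1837]
  [  0.1131    0.1669    0.2071    1.2144    0.1516]
  [  0.2177    0.2109    0.2048    0.0513    1.1051]
Total output x = L · d:
  x_0 = 1.2890·19 + 0.2206·87 + 0.1670·38 + 0.0666·84 + 0.2269·25 = 61.3027
  x_1 = 0.2548·19 + 1.1106·87 + 0.2101·38 + 0.0517·84 + 0.1543·25 = 117.6473
  x_2 = 0.2617·19 + 0.2505·87 + 1.1451·38 + 0.0878·84 + 0.1837·25 = 82.2561
  x_3 = 0.1131·19 + 0.1669·87 + 0.2071·38 + 1.2144·84 + 0.1516·25 = 130.3391
  x_4 = 0.2177·19 + 0.2109·87 + 0.2048·38 + 0.0513·84 + 1.1051·25 = 62.2036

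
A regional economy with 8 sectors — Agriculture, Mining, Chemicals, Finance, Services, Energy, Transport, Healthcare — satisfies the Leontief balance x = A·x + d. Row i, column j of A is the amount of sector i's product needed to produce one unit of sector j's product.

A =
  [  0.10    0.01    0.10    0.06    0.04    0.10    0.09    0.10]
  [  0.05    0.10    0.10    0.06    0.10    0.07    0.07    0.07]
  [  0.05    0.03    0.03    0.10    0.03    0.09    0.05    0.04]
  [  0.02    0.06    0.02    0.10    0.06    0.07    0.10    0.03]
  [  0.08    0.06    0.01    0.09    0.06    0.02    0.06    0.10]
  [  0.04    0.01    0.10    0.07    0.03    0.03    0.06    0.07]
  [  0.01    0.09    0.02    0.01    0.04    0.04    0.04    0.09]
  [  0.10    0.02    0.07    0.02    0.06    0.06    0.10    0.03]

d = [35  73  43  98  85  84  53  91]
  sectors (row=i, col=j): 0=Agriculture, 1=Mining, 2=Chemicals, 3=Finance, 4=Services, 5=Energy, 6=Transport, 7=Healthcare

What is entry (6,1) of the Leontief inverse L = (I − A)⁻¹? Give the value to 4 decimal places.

L[6,1] = 0.1232

Form M = I − A:
  [  0.90   -0.01   -0.10   -0.06   -0.04   -0.10   -0.09   -0.10]
  [ -0.05    0.90   -0.10   -0.06   -0.10   -0.07   -0.07   -0.07]
  [ -0.05   -0.03    0.97   -0.10   -0.03   -0.09   -0.05   -0.04]
  [ -0.02   -0.06   -0.02    0.90   -0.06   -0.07   -0.10   -0.03]
  [ -0.08   -0.06   -0.01   -0.09    0.94   -0.02   -0.06   -0.10]
  [ -0.04   -0.01   -0.10   -0.07   -0.03    0.97   -0.06   -0.07]
  [ -0.01   -0.09   -0.02   -0.01   -0.04   -0.04    0.96   -0.09]
  [ -0.10   -0.02   -0.07   -0.02   -0.06   -0.06   -0.10    0.97]
Leontief inverse L = M⁻¹:
  [  1.1626    0.0555    0.1623    0.1272    0.0922    0.1676    0.1689    0.1718]
  [  0.1151    1.1577    0.1638    0.1350    0.1622    0.1391    0.1520    0.1472]
  [  0.0900    0.0656    1.0735    0.1503    0.0693    0.1359    0.1070    0.0898]
  [  0.0610    0.1059    0.0637    1.1527    0.1055    0.1171    0.1597    0.0864]
  [  0.1336    0.1045    0.0610    0.1445    1.1099    0.0755    0.1291    0.1602]
  [  0.0806    0.0437    0.1377    0.1178    0.0666    1.0769    0.1137    0.1159]
  [  0.0482    0.1232    0.0593    0.0468    0.0772    0.0773    1.0866    0.1321]
  [  0.1482    0.0584    0.1173    0.0716    0.1008    0.1116    0.1586    1.0906]
Total output x = L · d:
  x_0 = 1.1626·35 + 0.0555·73 + 0.1623·43 + 0.1272·98 + 0.0922·85 + 0.1676·84 + 0.1689·53 + 0.1718·91 = 110.6832
  x_1 = 0.1151·35 + 1.1577·73 + 0.1638·43 + 0.1350·98 + 0.1622·85 + 0.1391·84 + 0.1520·53 + 0.1472·91 = 155.7283
  x_2 = 0.0900·35 + 0.0656·73 + 1.0735·43 + 0.1503·98 + 0.0693·85 + 0.1359·84 + 0.1070·53 + 0.0898·91 = 99.9742
  x_3 = 0.0610·35 + 0.1059·73 + 0.0637·43 + 1.1527·98 + 0.1055·85 + 0.1171·84 + 0.1597·53 + 0.0864·91 = 160.6912
  x_4 = 0.1336·35 + 0.1045·73 + 0.0610·43 + 0.1445·98 + 1.1099·85 + 0.0755·84 + 0.1291·53 + 0.1602·91 = 151.1942
  x_5 = 0.0806·35 + 0.0437·73 + 0.1377·43 + 0.1178·98 + 0.0666·85 + 1.0769·84 + 0.1137·53 + 0.1159·91 = 136.1773
  x_6 = 0.0482·35 + 0.1232·73 + 0.0593·43 + 0.0468·98 + 0.0772·85 + 0.0773·84 + 1.0866·53 + 0.1321·91 = 100.4818
  x_7 = 0.1482·35 + 0.0584·73 + 0.1173·43 + 0.0716·98 + 0.1008·85 + 0.1116·84 + 0.1586·53 + 1.0906·91 = 147.0983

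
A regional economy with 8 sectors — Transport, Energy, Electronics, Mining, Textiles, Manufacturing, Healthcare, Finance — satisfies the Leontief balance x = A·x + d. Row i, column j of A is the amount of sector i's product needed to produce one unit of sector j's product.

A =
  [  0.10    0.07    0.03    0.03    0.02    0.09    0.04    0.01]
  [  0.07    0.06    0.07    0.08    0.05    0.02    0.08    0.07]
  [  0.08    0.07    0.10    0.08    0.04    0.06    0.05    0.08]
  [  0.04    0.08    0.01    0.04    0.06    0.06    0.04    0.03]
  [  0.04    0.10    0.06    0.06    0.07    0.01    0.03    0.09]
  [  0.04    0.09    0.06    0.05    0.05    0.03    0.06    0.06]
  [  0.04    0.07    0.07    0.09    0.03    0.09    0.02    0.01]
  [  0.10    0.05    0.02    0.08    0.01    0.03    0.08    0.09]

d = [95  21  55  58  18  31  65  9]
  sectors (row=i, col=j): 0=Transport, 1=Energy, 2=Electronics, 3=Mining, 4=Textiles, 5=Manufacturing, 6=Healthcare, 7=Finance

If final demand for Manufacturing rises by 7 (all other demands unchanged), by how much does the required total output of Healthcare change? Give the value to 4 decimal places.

0.8856

Form M = I − A:
  [  0.90   -0.07   -0.03   -0.03   -0.02   -0.09   -0.04   -0.01]
  [ -0.07    0.94   -0.07   -0.08   -0.05   -0.02   -0.08   -0.07]
  [ -0.08   -0.07    0.90   -0.08   -0.04   -0.06   -0.05   -0.08]
  [ -0.04   -0.08   -0.01    0.96   -0.06   -0.06   -0.04   -0.03]
  [ -0.04   -0.10   -0.06   -0.06    0.93   -0.01   -0.03   -0.09]
  [ -0.04   -0.09   -0.06   -0.05   -0.05    0.97   -0.06   -0.06]
  [ -0.04   -0.07   -0.07   -0.09   -0.03   -0.09    0.98   -0.01]
  [ -0.10   -0.05   -0.02   -0.08   -0.01   -0.03   -0.08    0.91]
Leontief inverse L = M⁻¹:
  [  1.1458    0.1217    0.0670    0.0719    0.0484    0.1263    0.0759    0.0442]
  [  0.1293    1.1249    0.1158    0.1378    0.0860    0.0670    0.1249    0.1170]
  [  0.1481    0.1432    1.1526    0.1444    0.0805    0.1115    0.1028    0.1352]
  [  0.0804    0.1282    0.0437    1.0810    0.0881    0.0894    0.0736    0.0656]
  [  0.0967    0.1598    0.1027    0.1151    1.1043    0.0484    0.0751    0.1394]
  [  0.0925    0.1476    0.1027    0.1028    0.0828    1.0688    0.1018    0.1046]
  [  0.0870    0.1269    0.1105    0.1367    0.0638    0.1265    1.0594    0.0512]
  [  0.1551    0.1074    0.0571    0.1304    0.0400    0.0748    0.1212    1.1284]
Total output x = L · d:
  x_0 = 1.1458·95 + 0.1217·21 + 0.0670·55 + 0.0719·58 + 0.0484·18 + 0.1263·31 + 0.0759·65 + 0.0442·9 = 129.3758
  x_1 = 0.1293·95 + 1.1249·21 + 0.1158·55 + 0.1378·58 + 0.0860·18 + 0.0670·31 + 0.1249·65 + 0.1170·9 = 63.0606
  x_2 = 0.1481·95 + 0.1432·21 + 1.1526·55 + 0.1444·58 + 0.0805·18 + 0.1115·31 + 0.1028·65 + 0.1352·9 = 101.6457
  x_3 = 0.0804·95 + 0.1282·21 + 0.0437·55 + 1.0810·58 + 0.0881·18 + 0.0894·31 + 0.0736·65 + 0.0656·9 = 85.1627
  x_4 = 0.0967·95 + 0.1598·21 + 0.1027·55 + 0.1151·58 + 1.1043·18 + 0.0484·31 + 0.0751·65 + 0.1394·9 = 52.3819
  x_5 = 0.0925·95 + 0.1476·21 + 0.1027·55 + 0.1028·58 + 0.0828·18 + 1.0688·31 + 0.1018·65 + 0.1046·9 = 65.6825
  x_6 = 0.0870·95 + 0.1269·21 + 0.1105·55 + 0.1367·58 + 0.0638·18 + 0.1265·31 + 1.0594·65 + 0.0512·9 = 99.3262
  x_7 = 0.1551·95 + 0.1074·21 + 0.0571·55 + 0.1304·58 + 0.0400·18 + 0.0748·31 + 0.1212·65 + 1.1284·9 = 48.7659
Δx_6 = L[6,5] · Δd_5 = 0.1265 · 7 = 0.8856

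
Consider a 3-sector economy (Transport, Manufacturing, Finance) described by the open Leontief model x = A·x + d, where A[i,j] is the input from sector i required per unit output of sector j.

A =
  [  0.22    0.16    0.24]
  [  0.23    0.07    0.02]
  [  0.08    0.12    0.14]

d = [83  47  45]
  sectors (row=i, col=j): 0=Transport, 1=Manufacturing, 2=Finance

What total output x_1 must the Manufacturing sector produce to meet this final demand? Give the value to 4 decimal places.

Form M = I − A:
  [  0.78   -0.16   -0.24]
  [ -0.23    0.93   -0.02]
  [ -0.08   -0.12    0.86]
Leontief inverse L = M⁻¹:
  [  1.4099    0.2942    0.4003]
  [  0.3526    1.1521    0.1252]
  [  0.1803    0.1881    1.2175]
Total output x = L · d:
  x_0 = 1.4099·83 + 0.2942·47 + 0.4003·45 = 148.8592
  x_1 = 0.3526·83 + 1.1521·47 + 0.1252·45 = 89.0426
  x_2 = 0.1803·83 + 0.1881·47 + 1.2175·45 = 78.5975

89.0426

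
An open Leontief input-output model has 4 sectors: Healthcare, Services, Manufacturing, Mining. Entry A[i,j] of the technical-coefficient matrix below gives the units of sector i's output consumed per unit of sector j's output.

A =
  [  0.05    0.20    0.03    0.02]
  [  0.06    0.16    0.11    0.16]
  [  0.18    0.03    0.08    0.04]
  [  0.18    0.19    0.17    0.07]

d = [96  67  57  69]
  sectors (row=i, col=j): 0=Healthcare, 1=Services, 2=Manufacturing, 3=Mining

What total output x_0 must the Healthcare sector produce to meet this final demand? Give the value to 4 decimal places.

Form M = I − A:
  [  0.95   -0.20   -0.03   -0.02]
  [ -0.06    0.84   -0.11   -0.16]
  [ -0.18   -0.03    0.92   -0.04]
  [ -0.18   -0.19   -0.17    0.93]
Leontief inverse L = M⁻¹:
  [  1.1007    0.2822    0.0836    0.0758]
  [  0.1643    1.2898    0.2028    0.2342]
  [  0.2333    0.1120    1.1214    0.0725]
  [  0.2892    0.3386    0.2626    1.1510]
Total output x = L · d:
  x_0 = 1.1007·96 + 0.2822·67 + 0.0836·57 + 0.0758·69 = 134.5707
  x_1 = 0.1643·96 + 1.2898·67 + 0.2028·57 + 0.2342·69 = 129.9038
  x_2 = 0.2333·96 + 0.1120·67 + 1.1214·57 + 0.0725·69 = 98.8191
  x_3 = 0.2892·96 + 0.3386·67 + 0.2626·57 + 1.1510·69 = 144.8427

134.5707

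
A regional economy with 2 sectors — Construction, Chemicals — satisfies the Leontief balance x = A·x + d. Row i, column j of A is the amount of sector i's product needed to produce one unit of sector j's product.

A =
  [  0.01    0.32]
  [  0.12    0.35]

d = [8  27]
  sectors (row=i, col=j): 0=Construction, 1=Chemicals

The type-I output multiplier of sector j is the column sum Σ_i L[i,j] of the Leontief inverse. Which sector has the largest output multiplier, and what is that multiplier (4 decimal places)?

Form M = I − A:
  [  0.99   -0.32]
  [ -0.12    0.65]
Leontief inverse L = M⁻¹:
  [  1.0742    0.5288]
  [  0.1983    1.6361]
Total output x = L · d:
  x_0 = 1.0742·8 + 0.5288·27 = 22.8723
  x_1 = 0.1983·8 + 1.6361·27 = 45.7610
Output multipliers (column sums of L):
  Construction: 1.2725
  Chemicals: 2.1649

Chemicals (2.1649)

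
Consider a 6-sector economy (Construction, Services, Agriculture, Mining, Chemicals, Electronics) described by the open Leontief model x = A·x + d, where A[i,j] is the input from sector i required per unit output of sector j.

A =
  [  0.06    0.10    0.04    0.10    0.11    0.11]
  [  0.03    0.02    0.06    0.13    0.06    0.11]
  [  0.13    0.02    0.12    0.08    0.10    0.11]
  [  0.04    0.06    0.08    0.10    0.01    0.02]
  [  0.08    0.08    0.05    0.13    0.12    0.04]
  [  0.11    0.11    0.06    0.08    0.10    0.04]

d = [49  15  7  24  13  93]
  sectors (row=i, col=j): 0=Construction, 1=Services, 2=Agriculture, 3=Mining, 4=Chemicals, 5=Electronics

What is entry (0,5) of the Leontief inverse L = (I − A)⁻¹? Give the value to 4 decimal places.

Form M = I − A:
  [  0.94   -0.10   -0.04   -0.10   -0.11   -0.11]
  [ -0.03    0.98   -0.06   -0.13   -0.06   -0.11]
  [ -0.13   -0.02    0.88   -0.08   -0.10   -0.11]
  [ -0.04   -0.06   -0.08    0.90   -0.01   -0.02]
  [ -0.08   -0.08   -0.05   -0.13    0.88   -0.04]
  [ -0.11   -0.11   -0.06   -0.08   -0.10    0.96]
Leontief inverse L = M⁻¹:
  [  1.1277    0.1638    0.1029    0.2002    0.1856    0.1717]
  [  0.0865    1.0710    0.1127    0.2049    0.1166    0.1547]
  [  0.2138    0.0939    1.1929    0.1874    0.1917    0.1838]
  [  0.0803    0.0923    0.1220    1.1568    0.0502    0.0600]
  [  0.1423    0.1389    0.1109    0.2265    1.1901    0.0992]
  [  0.1740    0.1695    0.1210    0.1781    0.1748    1.1059]
Total output x = L · d:
  x_0 = 1.1277·49 + 0.1638·15 + 0.1029·7 + 0.2002·24 + 0.1856·13 + 0.1717·93 = 81.6184
  x_1 = 0.0865·49 + 1.0710·15 + 0.1127·7 + 0.2049·24 + 0.1166·13 + 0.1547·93 = 41.9101
  x_2 = 0.2138·49 + 0.0939·15 + 1.1929·7 + 0.1874·24 + 0.1917·13 + 0.1838·93 = 44.3216
  x_3 = 0.0803·49 + 0.0923·15 + 0.1220·7 + 1.1568·24 + 0.0502·13 + 0.0600·93 = 40.1677
  x_4 = 0.1423·49 + 0.1389·15 + 0.1109·7 + 0.2265·24 + 1.1901·13 + 0.0992·93 = 39.9688
  x_5 = 0.1740·49 + 0.1695·15 + 0.1210·7 + 0.1781·24 + 0.1748·13 + 1.1059·93 = 121.3101

L[0,5] = 0.1717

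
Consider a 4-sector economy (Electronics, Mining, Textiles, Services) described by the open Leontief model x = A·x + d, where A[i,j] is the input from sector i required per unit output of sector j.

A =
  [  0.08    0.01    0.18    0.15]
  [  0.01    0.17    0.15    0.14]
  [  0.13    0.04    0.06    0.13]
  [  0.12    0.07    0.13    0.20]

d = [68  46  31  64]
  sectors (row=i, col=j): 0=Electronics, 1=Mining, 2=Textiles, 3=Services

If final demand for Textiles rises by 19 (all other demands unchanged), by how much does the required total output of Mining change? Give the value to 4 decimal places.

4.7920

Form M = I − A:
  [  0.92   -0.01   -0.18   -0.15]
  [ -0.01    0.83   -0.15   -0.14]
  [ -0.13   -0.04    0.94   -0.13]
  [ -0.12   -0.07   -0.13    0.80]
Leontief inverse L = M⁻¹:
  [  1.1605    0.0496    0.2674    0.2697]
  [  0.0849    1.2411    0.2522    0.2741]
  [  0.1936    0.0775    1.1459    0.2361]
  [  0.2129    0.1286    0.2484    1.3528]
Total output x = L · d:
  x_0 = 1.1605·68 + 0.0496·46 + 0.2674·31 + 0.2697·64 = 106.7476
  x_1 = 0.0849·68 + 1.2411·46 + 0.2522·31 + 0.2741·64 = 88.2236
  x_2 = 0.1936·68 + 0.0775·46 + 1.1459·31 + 0.2361·64 = 67.3555
  x_3 = 0.2129·68 + 0.1286·46 + 0.2484·31 + 1.3528·64 = 114.6770
Δx_1 = L[1,2] · Δd_2 = 0.2522 · 19 = 4.7920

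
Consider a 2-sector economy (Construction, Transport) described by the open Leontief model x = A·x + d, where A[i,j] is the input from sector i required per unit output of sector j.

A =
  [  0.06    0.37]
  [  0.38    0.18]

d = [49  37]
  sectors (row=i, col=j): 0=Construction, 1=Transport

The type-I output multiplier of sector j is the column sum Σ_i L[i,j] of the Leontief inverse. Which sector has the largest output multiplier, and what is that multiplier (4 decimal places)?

Transport (2.0787)

Form M = I − A:
  [  0.94   -0.37]
  [ -0.38    0.82]
Leontief inverse L = M⁻¹:
  [  1.3012    0.5871]
  [  0.6030    1.4916]
Total output x = L · d:
  x_0 = 1.3012·49 + 0.5871·37 = 85.4808
  x_1 = 0.6030·49 + 1.4916·37 = 84.7350
Output multipliers (column sums of L):
  Construction: 1.9042
  Transport: 2.0787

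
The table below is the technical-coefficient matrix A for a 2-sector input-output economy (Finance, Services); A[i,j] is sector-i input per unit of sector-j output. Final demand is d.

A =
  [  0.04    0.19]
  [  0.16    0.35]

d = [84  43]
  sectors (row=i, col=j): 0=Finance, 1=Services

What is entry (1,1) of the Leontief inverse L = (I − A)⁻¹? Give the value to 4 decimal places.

L[1,1] = 1.6173

Form M = I − A:
  [  0.96   -0.19]
  [ -0.16    0.65]
Leontief inverse L = M⁻¹:
  [  1.0950    0.3201]
  [  0.2695    1.6173]
Total output x = L · d:
  x_0 = 1.0950·84 + 0.3201·43 = 105.7446
  x_1 = 0.2695·84 + 1.6173·43 = 92.1833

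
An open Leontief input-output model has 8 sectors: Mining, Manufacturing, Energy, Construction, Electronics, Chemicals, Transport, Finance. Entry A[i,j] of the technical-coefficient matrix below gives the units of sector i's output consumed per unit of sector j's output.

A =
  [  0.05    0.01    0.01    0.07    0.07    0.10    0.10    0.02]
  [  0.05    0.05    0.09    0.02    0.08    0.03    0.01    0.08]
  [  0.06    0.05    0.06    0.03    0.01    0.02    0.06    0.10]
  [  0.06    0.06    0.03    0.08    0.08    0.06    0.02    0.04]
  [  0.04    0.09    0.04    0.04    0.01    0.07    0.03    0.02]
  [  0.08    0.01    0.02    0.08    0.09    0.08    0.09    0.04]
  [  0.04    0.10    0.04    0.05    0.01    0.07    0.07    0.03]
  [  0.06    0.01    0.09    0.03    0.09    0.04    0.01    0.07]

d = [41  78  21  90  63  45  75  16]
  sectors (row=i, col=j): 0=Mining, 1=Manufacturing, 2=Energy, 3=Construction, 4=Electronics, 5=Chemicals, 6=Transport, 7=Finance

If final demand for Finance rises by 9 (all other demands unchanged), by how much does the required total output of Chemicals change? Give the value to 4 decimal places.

Form M = I − A:
  [  0.95   -0.01   -0.01   -0.07   -0.07   -0.10   -0.10   -0.02]
  [ -0.05    0.95   -0.09   -0.02   -0.08   -0.03   -0.01   -0.08]
  [ -0.06   -0.05    0.94   -0.03   -0.01   -0.02   -0.06   -0.10]
  [ -0.06   -0.06   -0.03    0.92   -0.08   -0.06   -0.02   -0.04]
  [ -0.04   -0.09   -0.04   -0.04    0.99   -0.07   -0.03   -0.02]
  [ -0.08   -0.01   -0.02   -0.08   -0.09    0.92   -0.09   -0.04]
  [ -0.04   -0.10   -0.04   -0.05   -0.01   -0.07    0.93   -0.03]
  [ -0.06   -0.01   -0.09   -0.03   -0.09   -0.04   -0.01    0.93]
Leontief inverse L = M⁻¹:
  [  1.0910    0.0480    0.0384    0.1124    0.1101    0.1496    0.1413    0.0499]
  [  0.0878    1.0808    0.1255    0.0513    0.1162    0.0680    0.0419    0.1173]
  [  0.0964    0.0787    1.0945    0.0612    0.0476    0.0573    0.0917    0.1356]
  [  0.1006    0.0943    0.0627    1.1186    0.1226    0.1050    0.0548    0.0740]
  [  0.0733    0.1157    0.0682    0.0697    1.0456    0.1040    0.0594    0.0507]
  [  0.1258    0.0519    0.0532    0.1268    0.1352    1.1356    0.1353    0.0745]
  [  0.0793    0.1332    0.0742    0.0855    0.0513    0.1110    1.1050    0.0663]
  [  0.0973    0.0402    0.1215    0.0629    0.1245    0.0794    0.0437    1.1041]
Total output x = L · d:
  x_0 = 1.0910·41 + 0.0480·78 + 0.0384·21 + 0.1124·90 + 0.1101·63 + 0.1496·45 + 0.1413·75 + 0.0499·16 = 84.4637
  x_1 = 0.0878·41 + 1.0808·78 + 0.1255·21 + 0.0513·90 + 0.1162·63 + 0.0680·45 + 0.0419·75 + 0.1173·16 = 110.5554
  x_2 = 0.0964·41 + 0.0787·78 + 1.0945·21 + 0.0612·90 + 0.0476·63 + 0.0573·45 + 0.0917·75 + 0.1356·16 = 53.2065
  x_3 = 0.1006·41 + 0.0943·78 + 0.0627·21 + 1.1186·90 + 0.1226·63 + 0.1050·45 + 0.0548·75 + 0.0740·16 = 131.2095
  x_4 = 0.0733·41 + 0.1157·78 + 0.0682·21 + 0.0697·90 + 1.0456·63 + 0.1040·45 + 0.0594·75 + 0.0507·16 = 95.5554
  x_5 = 0.1258·41 + 0.0519·78 + 0.0532·21 + 0.1268·90 + 0.1352·63 + 1.1356·45 + 0.1353·75 + 0.0745·16 = 92.7022
  x_6 = 0.0793·41 + 0.1332·78 + 0.0742·21 + 0.0855·90 + 0.0513·63 + 0.1110·45 + 1.1050·75 + 0.0663·16 = 115.0520
  x_7 = 0.0973·41 + 0.0402·78 + 0.1215·21 + 0.0629·90 + 0.1245·63 + 0.0794·45 + 0.0437·75 + 1.1041·16 = 47.6955
Δx_5 = L[5,7] · Δd_7 = 0.0745 · 9 = 0.6701

0.6701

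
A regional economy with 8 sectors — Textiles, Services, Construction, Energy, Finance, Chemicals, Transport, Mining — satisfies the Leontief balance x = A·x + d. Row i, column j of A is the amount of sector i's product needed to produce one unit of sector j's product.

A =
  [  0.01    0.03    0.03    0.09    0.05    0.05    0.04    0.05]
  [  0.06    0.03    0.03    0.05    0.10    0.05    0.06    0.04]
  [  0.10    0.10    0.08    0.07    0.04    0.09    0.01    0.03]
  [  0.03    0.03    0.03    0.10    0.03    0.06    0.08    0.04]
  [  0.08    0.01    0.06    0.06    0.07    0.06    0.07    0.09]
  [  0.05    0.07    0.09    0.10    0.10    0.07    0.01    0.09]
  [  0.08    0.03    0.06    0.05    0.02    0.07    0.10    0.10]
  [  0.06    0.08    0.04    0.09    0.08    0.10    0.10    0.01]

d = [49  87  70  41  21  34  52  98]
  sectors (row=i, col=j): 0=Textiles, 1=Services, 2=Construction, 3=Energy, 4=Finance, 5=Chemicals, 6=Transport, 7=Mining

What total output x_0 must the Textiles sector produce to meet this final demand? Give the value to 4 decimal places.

Form M = I − A:
  [  0.99   -0.03   -0.03   -0.09   -0.05   -0.05   -0.04   -0.05]
  [ -0.06    0.97   -0.03   -0.05   -0.10   -0.05   -0.06   -0.04]
  [ -0.10   -0.10    0.92   -0.07   -0.04   -0.09   -0.01   -0.03]
  [ -0.03   -0.03   -0.03    0.90   -0.03   -0.06   -0.08   -0.04]
  [ -0.08   -0.01   -0.06   -0.06    0.93   -0.06   -0.07   -0.09]
  [ -0.05   -0.07   -0.09   -0.10   -0.10    0.93   -0.01   -0.09]
  [ -0.08   -0.03   -0.06   -0.05   -0.02   -0.07    0.90   -0.10]
  [ -0.06   -0.08   -0.04   -0.09   -0.08   -0.10   -0.10    0.99]
Leontief inverse L = M⁻¹:
  [  1.0490    0.0614    0.0655    0.1436    0.0902    0.0968    0.0821    0.0885]
  [  0.1068    1.0650    0.0728    0.1120    0.1483    0.1046    0.1091    0.0892]
  [  0.1538    0.1470    1.1311    0.1474    0.1027    0.1554    0.0613    0.0836]
  [  0.0734    0.0653    0.0702    1.1606    0.0736    0.1127    0.1280    0.0852]
  [  0.1355    0.0567    0.1114    0.1363    1.1268    0.1279    0.1283    0.1450]
  [  0.1150    0.1239    0.1486    0.1879    0.1698    1.1473    0.0744    0.1502]
  [  0.1366    0.0794    0.1124    0.1276    0.0782    0.1398    1.1600    0.1557]
  [  0.1214    0.1268    0.0973    0.1721    0.1444    0.1712    0.1630    1.0764]
Total output x = L · d:
  x_0 = 1.0490·49 + 0.0614·87 + 0.0655·70 + 0.1436·41 + 0.0902·21 + 0.0968·34 + 0.0821·52 + 0.0885·98 = 85.3450
  x_1 = 0.1068·49 + 1.0650·87 + 0.0728·70 + 0.1120·41 + 0.1483·21 + 0.1046·34 + 0.1091·52 + 0.0892·98 = 128.6550
  x_2 = 0.1538·49 + 0.1470·87 + 1.1311·70 + 0.1474·41 + 0.1027·21 + 0.1554·34 + 0.0613·52 + 0.0836·98 = 124.3623
  x_3 = 0.0734·49 + 0.0653·87 + 0.0702·70 + 1.1606·41 + 0.0736·21 + 0.1127·34 + 0.1280·52 + 0.0852·98 = 82.1633
  x_4 = 0.1355·49 + 0.0567·87 + 0.1114·70 + 0.1363·41 + 1.1268·21 + 0.1279·34 + 0.1283·52 + 0.1450·98 = 73.8523
  x_5 = 0.1150·49 + 0.1239·87 + 0.1486·70 + 0.1879·41 + 0.1698·21 + 1.1473·34 + 0.0744·52 + 0.1502·98 = 95.6811
  x_6 = 0.1366·49 + 0.0794·87 + 0.1124·70 + 0.1276·41 + 0.0782·21 + 0.1398·34 + 1.1600·52 + 0.1557·98 = 108.6645
  x_7 = 0.1214·49 + 0.1268·87 + 0.0973·70 + 0.1721·41 + 0.1444·21 + 0.1712·34 + 0.1630·52 + 1.0764·98 = 153.6616

85.3450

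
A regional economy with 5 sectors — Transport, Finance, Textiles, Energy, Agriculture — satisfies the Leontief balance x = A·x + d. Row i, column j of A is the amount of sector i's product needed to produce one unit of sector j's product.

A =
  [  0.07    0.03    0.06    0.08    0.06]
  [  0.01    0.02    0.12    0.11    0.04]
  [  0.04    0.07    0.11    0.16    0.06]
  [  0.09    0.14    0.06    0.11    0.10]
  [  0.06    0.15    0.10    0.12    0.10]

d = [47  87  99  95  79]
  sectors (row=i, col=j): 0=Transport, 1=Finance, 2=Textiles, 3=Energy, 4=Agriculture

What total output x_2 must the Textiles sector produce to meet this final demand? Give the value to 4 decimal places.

Form M = I − A:
  [  0.93   -0.03   -0.06   -0.08   -0.06]
  [ -0.01    0.98   -0.12   -0.11   -0.04]
  [ -0.04   -0.07    0.89   -0.16   -0.06]
  [ -0.09   -0.14   -0.06    0.89   -0.10]
  [ -0.06   -0.15   -0.10   -0.12    0.90]
Leontief inverse L = M⁻¹:
  [  1.1006    0.0765    0.1052    0.1407    0.0994]
  [  0.0412    1.0715    0.1683    0.1774    0.0813]
  [  0.0843    0.1410    1.1787    0.2529    0.1186]
  [  0.1356    0.2114    0.1373    1.2084    0.1619]
  [  0.1077    0.2275    0.1843    0.2282    1.1660]
Total output x = L · d:
  x_0 = 1.1006·47 + 0.0765·87 + 0.1052·99 + 0.1407·95 + 0.0994·79 = 90.0219
  x_1 = 0.0412·47 + 1.0715·87 + 0.1683·99 + 0.1774·95 + 0.0813·79 = 135.0888
  x_2 = 0.0843·47 + 0.1410·87 + 1.1787·99 + 0.2529·95 + 0.1186·79 = 166.3155
  x_3 = 0.1356·47 + 0.2114·87 + 0.1373·99 + 1.2084·95 + 0.1619·79 = 165.9361
  x_4 = 0.1077·47 + 0.2275·87 + 0.1843·99 + 0.2282·95 + 1.1660·79 = 156.8983

166.3155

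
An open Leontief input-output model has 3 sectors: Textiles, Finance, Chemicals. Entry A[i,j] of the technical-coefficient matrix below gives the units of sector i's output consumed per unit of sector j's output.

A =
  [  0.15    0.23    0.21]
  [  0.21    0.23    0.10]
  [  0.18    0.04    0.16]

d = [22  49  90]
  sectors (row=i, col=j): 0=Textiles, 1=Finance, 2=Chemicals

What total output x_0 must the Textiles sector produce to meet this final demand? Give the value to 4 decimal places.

86.3279

Form M = I − A:
  [  0.85   -0.23   -0.21]
  [ -0.21    0.77   -0.10]
  [ -0.18   -0.04    0.84]
Leontief inverse L = M⁻¹:
  [  1.3653    0.4282    0.3923]
  [  0.4129    1.4363    0.2742]
  [  0.3122    0.1602    1.2876]
Total output x = L · d:
  x_0 = 1.3653·22 + 0.4282·49 + 0.3923·90 = 86.3279
  x_1 = 0.4129·22 + 1.4363·49 + 0.2742·90 = 104.1415
  x_2 = 0.3122·22 + 0.1602·49 + 1.2876·90 = 130.6008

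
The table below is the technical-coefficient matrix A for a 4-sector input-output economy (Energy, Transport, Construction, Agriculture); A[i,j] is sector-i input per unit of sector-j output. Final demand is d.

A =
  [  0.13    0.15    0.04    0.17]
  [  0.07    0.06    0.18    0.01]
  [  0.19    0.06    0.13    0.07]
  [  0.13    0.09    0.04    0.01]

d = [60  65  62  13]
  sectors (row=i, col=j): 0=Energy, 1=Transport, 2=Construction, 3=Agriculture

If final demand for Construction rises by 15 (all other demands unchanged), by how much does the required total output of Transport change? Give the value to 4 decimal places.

3.5787

Form M = I − A:
  [  0.87   -0.15   -0.04   -0.17]
  [ -0.07    0.94   -0.18   -0.01]
  [ -0.19   -0.06    0.87   -0.07]
  [ -0.13   -0.09   -0.04    0.99]
Leontief inverse L = M⁻¹:
  [  1.2250    0.2238    0.1128    0.2206]
  [  0.1493    1.1080    0.2386    0.0537]
  [  0.2928    0.1362    1.1973    0.1363]
  [  0.1863    0.1356    0.0849    1.0495]
Total output x = L · d:
  x_0 = 1.2250·60 + 0.2238·65 + 0.1128·62 + 0.2206·13 = 97.9077
  x_1 = 0.1493·60 + 1.1080·65 + 0.2386·62 + 0.0537·13 = 96.4678
  x_2 = 0.2928·60 + 0.1362·65 + 1.1973·62 + 0.1363·13 = 102.4290
  x_3 = 0.1863·60 + 0.1356·65 + 0.0849·62 + 1.0495·13 = 38.8962
Δx_1 = L[1,2] · Δd_2 = 0.2386 · 15 = 3.5787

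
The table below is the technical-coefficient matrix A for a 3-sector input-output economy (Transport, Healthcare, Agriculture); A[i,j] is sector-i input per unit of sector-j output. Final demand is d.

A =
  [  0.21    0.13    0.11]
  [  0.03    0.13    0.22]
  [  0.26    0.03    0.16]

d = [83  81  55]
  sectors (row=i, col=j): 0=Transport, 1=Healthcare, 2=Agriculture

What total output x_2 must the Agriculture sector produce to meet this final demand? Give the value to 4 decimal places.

113.8907

Form M = I − A:
  [  0.79   -0.13   -0.11]
  [ -0.03    0.87   -0.22]
  [ -0.26   -0.03    0.84]
Leontief inverse L = M⁻¹:
  [  1.3500    0.2097    0.2317]
  [  0.1536    1.1838    0.3301]
  [  0.4234    0.1072    1.2740]
Total output x = L · d:
  x_0 = 1.3500·83 + 0.2097·81 + 0.2317·55 = 141.7861
  x_1 = 0.1536·83 + 1.1838·81 + 0.3301·55 = 126.7926
  x_2 = 0.4234·83 + 0.1072·81 + 1.2740·55 = 113.8907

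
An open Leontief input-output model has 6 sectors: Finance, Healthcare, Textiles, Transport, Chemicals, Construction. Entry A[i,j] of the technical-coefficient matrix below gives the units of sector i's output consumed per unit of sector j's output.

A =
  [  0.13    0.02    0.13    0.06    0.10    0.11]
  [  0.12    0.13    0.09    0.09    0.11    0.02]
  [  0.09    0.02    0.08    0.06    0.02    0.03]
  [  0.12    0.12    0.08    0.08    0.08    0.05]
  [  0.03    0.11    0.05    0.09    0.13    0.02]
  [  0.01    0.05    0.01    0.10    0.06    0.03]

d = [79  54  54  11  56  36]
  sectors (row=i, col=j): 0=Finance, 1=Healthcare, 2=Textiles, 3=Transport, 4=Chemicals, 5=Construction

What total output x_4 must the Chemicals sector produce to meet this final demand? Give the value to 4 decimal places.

Form M = I − A:
  [  0.87   -0.02   -0.13   -0.06   -0.10   -0.11]
  [ -0.12    0.87   -0.09   -0.09   -0.11   -0.02]
  [ -0.09   -0.02    0.92   -0.06   -0.02   -0.03]
  [ -0.12   -0.12   -0.08    0.92   -0.08   -0.05]
  [ -0.03   -0.11   -0.05   -0.09    0.87   -0.02]
  [ -0.01   -0.05   -0.01   -0.10   -0.06    0.97]
Leontief inverse L = M⁻¹:
  [  1.2080    0.0822    0.2017    0.1342    0.1770    0.1555]
  [  0.2167    1.2116    0.1758    0.1713    0.2026    0.0680]
  [  0.1405    0.0541    1.1248    0.1002    0.0621    0.0583]
  [  0.2096    0.1944    0.1592    1.1566    0.1653    0.0957]
  [  0.1000    0.1814    0.1114    0.1549    1.2042    0.0513]
  [  0.0529    0.0951    0.0460    0.1401    0.1044    1.0497]
Total output x = L · d:
  x_0 = 1.2080·79 + 0.0822·54 + 0.2017·54 + 0.1342·11 + 0.1770·56 + 0.1555·36 = 127.7511
  x_1 = 0.2167·79 + 1.2116·54 + 0.1758·54 + 0.1713·11 + 0.2026·56 + 0.0680·36 = 107.7165
  x_2 = 0.1405·79 + 0.0541·54 + 1.1248·54 + 0.1002·11 + 0.0621·56 + 0.0583·36 = 81.4350
  x_3 = 0.2096·79 + 0.1944·54 + 0.1592·54 + 1.1566·11 + 0.1653·56 + 0.0957·36 = 61.0825
  x_4 = 0.1000·79 + 0.1814·54 + 0.1114·54 + 0.1549·11 + 1.2042·56 + 0.0513·36 = 94.7012
  x_5 = 0.0529·79 + 0.0951·54 + 0.0460·54 + 0.1401·11 + 0.1044·56 + 1.0497·36 = 56.9773

94.7012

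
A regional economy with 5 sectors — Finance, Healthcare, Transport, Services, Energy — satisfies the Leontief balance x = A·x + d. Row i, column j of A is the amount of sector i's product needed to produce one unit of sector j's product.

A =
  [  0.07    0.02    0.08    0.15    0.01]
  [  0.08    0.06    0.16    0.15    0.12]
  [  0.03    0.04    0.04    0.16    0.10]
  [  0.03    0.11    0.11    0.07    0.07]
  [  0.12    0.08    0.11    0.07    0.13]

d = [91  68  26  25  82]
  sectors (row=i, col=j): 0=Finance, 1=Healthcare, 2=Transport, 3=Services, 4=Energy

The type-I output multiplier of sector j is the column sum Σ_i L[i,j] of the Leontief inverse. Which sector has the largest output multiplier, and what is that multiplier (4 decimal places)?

Form M = I − A:
  [  0.93   -0.02   -0.08   -0.15   -0.01]
  [ -0.08    0.94   -0.16   -0.15   -0.12]
  [ -0.03   -0.04    0.96   -0.16   -0.10]
  [ -0.03   -0.11   -0.11    0.93   -0.07]
  [ -0.12   -0.08   -0.11   -0.07    0.87]
Leontief inverse L = M⁻¹:
  [  1.0983    0.0584    0.1318    0.2132    0.0530]
  [  0.1403    1.1261    0.2533    0.2634    0.2072]
  [  0.0712    0.0888    1.1067    0.2281    0.1586]
  [  0.0739    0.1558    0.1799    1.1535    0.1358]
  [  0.1793    0.1354    0.1959    0.1753    1.2068]
Total output x = L · d:
  x_0 = 1.0983·91 + 0.0584·68 + 0.1318·26 + 0.2132·25 + 0.0530·82 = 117.0164
  x_1 = 0.1403·91 + 1.1261·68 + 0.2533·26 + 0.2634·25 + 0.2072·82 = 119.5017
  x_2 = 0.0712·91 + 0.0888·68 + 1.1067·26 + 0.2281·25 + 0.1586·82 = 60.0013
  x_3 = 0.0739·91 + 0.1558·68 + 0.1799·26 + 1.1535·25 + 0.1358·82 = 61.9706
  x_4 = 0.1793·91 + 0.1354·68 + 0.1959·26 + 0.1753·25 + 1.2068·82 = 133.9542
Output multipliers (column sums of L):
  Finance: 1.5630
  Healthcare: 1.5644
  Transport: 1.8675
  Services: 2.0336
  Energy: 1.7614

Services (2.0336)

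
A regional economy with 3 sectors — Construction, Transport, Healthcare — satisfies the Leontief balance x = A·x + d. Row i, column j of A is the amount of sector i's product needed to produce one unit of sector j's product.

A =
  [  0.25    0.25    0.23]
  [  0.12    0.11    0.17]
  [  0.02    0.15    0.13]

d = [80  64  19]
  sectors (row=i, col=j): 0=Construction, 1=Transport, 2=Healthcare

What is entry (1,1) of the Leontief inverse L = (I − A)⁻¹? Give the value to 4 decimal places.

L[1,1] = 1.2308

Form M = I − A:
  [  0.75   -0.25   -0.23]
  [ -0.12    0.89   -0.17]
  [ -0.02   -0.15    0.87]
Leontief inverse L = M⁻¹:
  [  1.4224    0.4787    0.4696]
  [  0.2048    1.2308    0.2946]
  [  0.0680    0.2232    1.2110]
Total output x = L · d:
  x_0 = 1.4224·80 + 0.4787·64 + 0.4696·19 = 153.3555
  x_1 = 0.2048·80 + 1.2308·64 + 0.2946·19 = 100.7502
  x_2 = 0.0680·80 + 0.2232·64 + 1.2110·19 = 42.7352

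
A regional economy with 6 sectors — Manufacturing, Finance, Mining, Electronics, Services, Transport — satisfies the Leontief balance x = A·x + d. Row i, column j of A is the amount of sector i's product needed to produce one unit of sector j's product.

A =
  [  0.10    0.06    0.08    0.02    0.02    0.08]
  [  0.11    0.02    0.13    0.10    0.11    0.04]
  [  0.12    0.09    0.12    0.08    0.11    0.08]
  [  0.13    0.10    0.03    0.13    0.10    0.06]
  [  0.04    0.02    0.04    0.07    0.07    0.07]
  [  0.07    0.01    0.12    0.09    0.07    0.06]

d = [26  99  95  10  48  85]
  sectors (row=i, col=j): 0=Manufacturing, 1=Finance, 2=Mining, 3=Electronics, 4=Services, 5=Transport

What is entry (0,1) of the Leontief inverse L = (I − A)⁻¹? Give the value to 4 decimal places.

Form M = I − A:
  [  0.90   -0.06   -0.08   -0.02   -0.02   -0.08]
  [ -0.11    0.98   -0.13   -0.10   -0.11   -0.04]
  [ -0.12   -0.09    0.88   -0.08   -0.11   -0.08]
  [ -0.13   -0.10   -0.03    0.87   -0.10   -0.06]
  [ -0.04   -0.02   -0.04   -0.07    0.93   -0.07]
  [ -0.07   -0.01   -0.12   -0.09   -0.07    0.94]
Leontief inverse L = M⁻¹:
  [  1.1644    0.0941    0.1423    0.0692    0.0698    0.1248]
  [  0.1997    1.0739    0.2052    0.1724    0.1820    0.1047]
  [  0.2245    0.1477    1.2141    0.1654    0.1953    0.1538]
  [  0.2253    0.1521    0.1092    1.2092    0.1752    0.1252]
  [  0.0920    0.0491    0.0849    0.1163    1.1137    0.1075]
  [  0.1459    0.0555    0.1845    0.1525    0.1318    1.1139]
Total output x = L · d:
  x_0 = 1.1644·26 + 0.0941·99 + 0.1423·95 + 0.0692·10 + 0.0698·48 + 0.1248·85 = 67.7677
  x_1 = 0.1997·26 + 1.0739·99 + 0.2052·95 + 0.1724·10 + 0.1820·48 + 0.1047·85 = 150.3623
  x_2 = 0.2245·26 + 0.1477·99 + 1.2141·95 + 0.1654·10 + 0.1953·48 + 0.1538·85 = 159.8918
  x_3 = 0.2253·26 + 0.1521·99 + 0.1092·95 + 1.2092·10 + 0.1752·48 + 0.1252·85 = 62.4265
  x_4 = 0.0920·26 + 0.0491·99 + 0.0849·95 + 0.1163·10 + 1.1137·48 + 0.1075·85 = 79.0730
  x_5 = 0.1459·26 + 0.0555·99 + 0.1845·95 + 0.1525·10 + 0.1318·48 + 1.1139·85 = 129.3488

L[0,1] = 0.0941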